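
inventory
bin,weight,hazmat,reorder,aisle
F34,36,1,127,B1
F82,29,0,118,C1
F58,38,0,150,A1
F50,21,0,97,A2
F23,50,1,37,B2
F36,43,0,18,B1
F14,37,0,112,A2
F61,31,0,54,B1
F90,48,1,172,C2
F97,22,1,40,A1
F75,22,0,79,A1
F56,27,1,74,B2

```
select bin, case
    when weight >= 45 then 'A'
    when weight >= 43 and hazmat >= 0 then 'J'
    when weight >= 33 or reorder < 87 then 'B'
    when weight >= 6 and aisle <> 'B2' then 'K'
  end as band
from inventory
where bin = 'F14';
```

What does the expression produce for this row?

B

bin = F14: weight=37, hazmat=0, reorder=112, aisle=A2.
weight >= 45 → false
weight >= 43 and hazmat >= 0 → false
weight >= 33 or reorder < 87 → true → B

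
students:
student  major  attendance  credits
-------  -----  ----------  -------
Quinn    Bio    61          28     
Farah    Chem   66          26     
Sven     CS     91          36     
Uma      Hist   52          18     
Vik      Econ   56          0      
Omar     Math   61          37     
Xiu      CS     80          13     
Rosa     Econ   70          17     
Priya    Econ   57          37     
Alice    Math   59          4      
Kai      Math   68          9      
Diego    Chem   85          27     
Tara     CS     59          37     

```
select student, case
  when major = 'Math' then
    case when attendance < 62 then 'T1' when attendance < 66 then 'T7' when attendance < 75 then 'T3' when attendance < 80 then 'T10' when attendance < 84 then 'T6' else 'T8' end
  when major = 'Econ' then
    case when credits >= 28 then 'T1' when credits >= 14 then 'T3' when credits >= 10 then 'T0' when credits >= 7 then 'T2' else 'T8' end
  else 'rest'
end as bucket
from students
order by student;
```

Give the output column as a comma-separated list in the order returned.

student=Alice: major='Math' → inner[attendance < 62] → T1
student=Diego: major='Chem' → outer ELSE → rest
student=Farah: major='Chem' → outer ELSE → rest
student=Kai: major='Math' → inner[attendance < 75] → T3
student=Omar: major='Math' → inner[attendance < 62] → T1
student=Priya: major='Econ' → inner[credits >= 28] → T1
student=Quinn: major='Bio' → outer ELSE → rest
student=Rosa: major='Econ' → inner[credits >= 14] → T3
student=Sven: major='CS' → outer ELSE → rest
student=Tara: major='CS' → outer ELSE → rest
student=Uma: major='Hist' → outer ELSE → rest
student=Vik: major='Econ' → inner[ELSE] → T8
student=Xiu: major='CS' → outer ELSE → rest

T1, rest, rest, T3, T1, T1, rest, T3, rest, rest, rest, T8, rest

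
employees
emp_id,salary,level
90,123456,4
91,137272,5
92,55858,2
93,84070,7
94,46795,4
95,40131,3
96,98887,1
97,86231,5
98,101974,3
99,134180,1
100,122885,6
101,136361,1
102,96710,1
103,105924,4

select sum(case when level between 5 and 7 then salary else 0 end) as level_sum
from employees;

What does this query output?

emp_id=90: ✗
emp_id=91: ✓ → 137272
emp_id=92: ✗
emp_id=93: ✓ → 84070
emp_id=94: ✗
emp_id=95: ✗
emp_id=96: ✗
emp_id=97: ✓ → 86231
emp_id=98: ✗
emp_id=99: ✗
emp_id=100: ✓ → 122885
emp_id=101: ✗
emp_id=102: ✗
emp_id=103: ✗
level_sum = 137272 + 84070 + 86231 + 122885 = 430458

430458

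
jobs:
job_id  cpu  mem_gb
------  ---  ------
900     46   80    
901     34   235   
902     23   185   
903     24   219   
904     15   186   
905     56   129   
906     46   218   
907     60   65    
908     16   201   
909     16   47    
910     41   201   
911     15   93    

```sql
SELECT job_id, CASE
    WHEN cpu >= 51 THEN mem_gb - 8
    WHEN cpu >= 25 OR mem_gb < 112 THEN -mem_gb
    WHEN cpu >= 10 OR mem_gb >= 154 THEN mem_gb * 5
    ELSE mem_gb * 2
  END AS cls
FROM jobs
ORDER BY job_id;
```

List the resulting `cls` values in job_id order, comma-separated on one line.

job_id=900: cpu >= 25 OR mem_gb < 112 → -80
job_id=901: cpu >= 25 OR mem_gb < 112 → -235
job_id=902: cpu >= 10 OR mem_gb >= 154 → 925
job_id=903: cpu >= 10 OR mem_gb >= 154 → 1095
job_id=904: cpu >= 10 OR mem_gb >= 154 → 930
job_id=905: cpu >= 51 → 121
job_id=906: cpu >= 25 OR mem_gb < 112 → -218
job_id=907: cpu >= 51 → 57
job_id=908: cpu >= 10 OR mem_gb >= 154 → 1005
job_id=909: cpu >= 25 OR mem_gb < 112 → -47
job_id=910: cpu >= 25 OR mem_gb < 112 → -201
job_id=911: cpu >= 25 OR mem_gb < 112 → -93

-80, -235, 925, 1095, 930, 121, -218, 57, 1005, -47, -201, -93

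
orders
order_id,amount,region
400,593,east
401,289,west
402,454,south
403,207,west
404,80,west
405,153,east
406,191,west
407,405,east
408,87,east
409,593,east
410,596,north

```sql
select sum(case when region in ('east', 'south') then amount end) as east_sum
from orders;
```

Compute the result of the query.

order_id=400: ✓ → 593
order_id=401: ✗
order_id=402: ✓ → 454
order_id=403: ✗
order_id=404: ✗
order_id=405: ✓ → 153
order_id=406: ✗
order_id=407: ✓ → 405
order_id=408: ✓ → 87
order_id=409: ✓ → 593
order_id=410: ✗
east_sum = 593 + 454 + 153 + 405 + 87 + 593 = 2285

2285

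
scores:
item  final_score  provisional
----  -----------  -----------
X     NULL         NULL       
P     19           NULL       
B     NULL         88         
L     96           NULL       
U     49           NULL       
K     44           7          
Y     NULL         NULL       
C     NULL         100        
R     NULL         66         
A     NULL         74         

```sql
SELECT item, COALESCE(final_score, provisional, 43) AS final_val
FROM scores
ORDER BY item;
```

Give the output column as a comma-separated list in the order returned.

item=A: final_score=NULL, provisional=74 → 74
item=B: final_score=NULL, provisional=88 → 88
item=C: final_score=NULL, provisional=100 → 100
item=K: final_score=44 → 44
item=L: final_score=96 → 96
item=P: final_score=19 → 19
item=R: final_score=NULL, provisional=66 → 66
item=U: final_score=49 → 49
item=X: final_score=NULL, provisional=NULL, → literal 43 → 43
item=Y: final_score=NULL, provisional=NULL, → literal 43 → 43

74, 88, 100, 44, 96, 19, 66, 49, 43, 43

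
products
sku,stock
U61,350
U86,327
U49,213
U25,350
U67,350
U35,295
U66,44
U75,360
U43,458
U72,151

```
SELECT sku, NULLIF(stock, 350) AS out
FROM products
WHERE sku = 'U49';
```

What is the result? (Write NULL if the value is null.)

sku = U49: stock=213.
stock=213 vs 350: differ → 213

213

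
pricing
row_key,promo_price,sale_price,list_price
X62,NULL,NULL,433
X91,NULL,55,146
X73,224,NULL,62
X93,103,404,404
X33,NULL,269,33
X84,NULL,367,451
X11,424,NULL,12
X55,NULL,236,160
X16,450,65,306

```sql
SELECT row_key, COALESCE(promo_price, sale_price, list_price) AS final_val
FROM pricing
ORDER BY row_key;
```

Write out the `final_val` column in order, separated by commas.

row_key=X11: promo_price=424 → 424
row_key=X16: promo_price=450 → 450
row_key=X33: promo_price=NULL, sale_price=269 → 269
row_key=X55: promo_price=NULL, sale_price=236 → 236
row_key=X62: promo_price=NULL, sale_price=NULL, list_price=433 → 433
row_key=X73: promo_price=224 → 224
row_key=X84: promo_price=NULL, sale_price=367 → 367
row_key=X91: promo_price=NULL, sale_price=55 → 55
row_key=X93: promo_price=103 → 103

424, 450, 269, 236, 433, 224, 367, 55, 103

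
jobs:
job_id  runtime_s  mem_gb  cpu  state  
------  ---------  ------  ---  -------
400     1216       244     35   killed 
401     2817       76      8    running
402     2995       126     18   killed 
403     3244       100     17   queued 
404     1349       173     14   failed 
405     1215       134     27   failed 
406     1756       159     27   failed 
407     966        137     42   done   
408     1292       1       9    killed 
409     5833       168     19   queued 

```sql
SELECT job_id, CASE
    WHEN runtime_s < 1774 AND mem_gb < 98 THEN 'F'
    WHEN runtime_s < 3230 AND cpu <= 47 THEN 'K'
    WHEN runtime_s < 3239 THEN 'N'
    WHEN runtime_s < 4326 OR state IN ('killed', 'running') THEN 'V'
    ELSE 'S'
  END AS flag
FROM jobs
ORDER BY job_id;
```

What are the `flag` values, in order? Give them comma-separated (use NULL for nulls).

job_id=400: runtime_s < 3230 AND cpu <= 47 → K
job_id=401: runtime_s < 3230 AND cpu <= 47 → K
job_id=402: runtime_s < 3230 AND cpu <= 47 → K
job_id=403: runtime_s < 4326 OR state IN ('killed', 'running') → V
job_id=404: runtime_s < 3230 AND cpu <= 47 → K
job_id=405: runtime_s < 3230 AND cpu <= 47 → K
job_id=406: runtime_s < 3230 AND cpu <= 47 → K
job_id=407: runtime_s < 3230 AND cpu <= 47 → K
job_id=408: runtime_s < 1774 AND mem_gb < 98 → F
job_id=409: ELSE → S

K, K, K, V, K, K, K, K, F, S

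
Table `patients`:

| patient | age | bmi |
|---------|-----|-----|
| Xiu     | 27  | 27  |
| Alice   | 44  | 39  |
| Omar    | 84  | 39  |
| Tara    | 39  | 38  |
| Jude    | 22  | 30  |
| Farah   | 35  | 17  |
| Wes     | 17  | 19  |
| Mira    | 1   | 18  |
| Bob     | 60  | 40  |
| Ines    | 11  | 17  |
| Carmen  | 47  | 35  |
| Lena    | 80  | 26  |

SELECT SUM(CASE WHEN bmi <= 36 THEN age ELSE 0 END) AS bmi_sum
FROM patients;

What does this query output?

patient=Xiu: ✓ → 27
patient=Alice: ✗
patient=Omar: ✗
patient=Tara: ✗
patient=Jude: ✓ → 22
patient=Farah: ✓ → 35
patient=Wes: ✓ → 17
patient=Mira: ✓ → 1
patient=Bob: ✗
patient=Ines: ✓ → 11
patient=Carmen: ✓ → 47
patient=Lena: ✓ → 80
bmi_sum = 27 + 22 + 35 + 17 + 1 + 11 + 47 + 80 = 240

240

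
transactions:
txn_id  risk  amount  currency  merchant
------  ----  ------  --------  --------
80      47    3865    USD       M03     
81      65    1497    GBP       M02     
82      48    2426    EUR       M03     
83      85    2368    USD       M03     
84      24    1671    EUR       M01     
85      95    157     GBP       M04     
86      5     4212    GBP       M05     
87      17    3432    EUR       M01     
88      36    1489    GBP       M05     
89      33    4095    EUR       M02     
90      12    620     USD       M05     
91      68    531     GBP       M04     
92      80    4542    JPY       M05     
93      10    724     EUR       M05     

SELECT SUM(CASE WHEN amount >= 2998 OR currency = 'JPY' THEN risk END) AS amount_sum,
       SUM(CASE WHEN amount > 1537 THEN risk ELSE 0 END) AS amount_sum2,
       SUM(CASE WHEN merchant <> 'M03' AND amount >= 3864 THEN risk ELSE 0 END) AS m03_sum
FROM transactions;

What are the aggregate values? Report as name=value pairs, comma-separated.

amount_sum=182, amount_sum2=339, m03_sum=118

[amount_sum: amount >= 2998 OR currency = 'JPY']
txn_id=80: ✓ → 47
txn_id=81: ✗
txn_id=82: ✗
txn_id=83: ✗
txn_id=84: ✗
txn_id=85: ✗
txn_id=86: ✓ → 5
txn_id=87: ✓ → 17
txn_id=88: ✗
txn_id=89: ✓ → 33
txn_id=90: ✗
txn_id=91: ✗
txn_id=92: ✓ → 80
txn_id=93: ✗
amount_sum = 47 + 5 + 17 + 33 + 80 = 182
—
[amount_sum2: amount > 1537]
txn_id=80: ✓ → 47
txn_id=81: ✗
txn_id=82: ✓ → 48
txn_id=83: ✓ → 85
txn_id=84: ✓ → 24
txn_id=85: ✗
txn_id=86: ✓ → 5
txn_id=87: ✓ → 17
txn_id=88: ✗
txn_id=89: ✓ → 33
txn_id=90: ✗
txn_id=91: ✗
txn_id=92: ✓ → 80
txn_id=93: ✗
amount_sum2 = 47 + 48 + 85 + 24 + 5 + 17 + 33 + 80 = 339
—
[m03_sum: merchant <> 'M03' AND amount >= 3864]
txn_id=80: ✗
txn_id=81: ✗
txn_id=82: ✗
txn_id=83: ✗
txn_id=84: ✗
txn_id=85: ✗
txn_id=86: ✓ → 5
txn_id=87: ✗
txn_id=88: ✗
txn_id=89: ✓ → 33
txn_id=90: ✗
txn_id=91: ✗
txn_id=92: ✓ → 80
txn_id=93: ✗
m03_sum = 5 + 33 + 80 = 118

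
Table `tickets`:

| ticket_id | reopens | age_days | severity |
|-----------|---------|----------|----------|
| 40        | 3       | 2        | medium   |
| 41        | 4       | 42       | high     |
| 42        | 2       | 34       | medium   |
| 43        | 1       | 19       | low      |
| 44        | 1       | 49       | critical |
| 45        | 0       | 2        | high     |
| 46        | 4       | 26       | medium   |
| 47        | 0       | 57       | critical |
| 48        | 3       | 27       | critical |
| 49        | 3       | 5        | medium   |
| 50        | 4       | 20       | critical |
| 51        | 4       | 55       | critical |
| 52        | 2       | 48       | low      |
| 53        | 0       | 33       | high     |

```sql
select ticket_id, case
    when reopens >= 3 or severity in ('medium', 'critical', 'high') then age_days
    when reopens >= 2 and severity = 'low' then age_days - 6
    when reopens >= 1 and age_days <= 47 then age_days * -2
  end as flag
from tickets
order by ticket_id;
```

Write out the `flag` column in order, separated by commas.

2, 42, 34, -38, 49, 2, 26, 57, 27, 5, 20, 55, 42, 33

ticket_id=40: reopens >= 3 or severity in ('medium', 'critical', 'high') → 2
ticket_id=41: reopens >= 3 or severity in ('medium', 'critical', 'high') → 42
ticket_id=42: reopens >= 3 or severity in ('medium', 'critical', 'high') → 34
ticket_id=43: reopens >= 1 and age_days <= 47 → -38
ticket_id=44: reopens >= 3 or severity in ('medium', 'critical', 'high') → 49
ticket_id=45: reopens >= 3 or severity in ('medium', 'critical', 'high') → 2
ticket_id=46: reopens >= 3 or severity in ('medium', 'critical', 'high') → 26
ticket_id=47: reopens >= 3 or severity in ('medium', 'critical', 'high') → 57
ticket_id=48: reopens >= 3 or severity in ('medium', 'critical', 'high') → 27
ticket_id=49: reopens >= 3 or severity in ('medium', 'critical', 'high') → 5
ticket_id=50: reopens >= 3 or severity in ('medium', 'critical', 'high') → 20
ticket_id=51: reopens >= 3 or severity in ('medium', 'critical', 'high') → 55
ticket_id=52: reopens >= 2 and severity = 'low' → 42
ticket_id=53: reopens >= 3 or severity in ('medium', 'critical', 'high') → 33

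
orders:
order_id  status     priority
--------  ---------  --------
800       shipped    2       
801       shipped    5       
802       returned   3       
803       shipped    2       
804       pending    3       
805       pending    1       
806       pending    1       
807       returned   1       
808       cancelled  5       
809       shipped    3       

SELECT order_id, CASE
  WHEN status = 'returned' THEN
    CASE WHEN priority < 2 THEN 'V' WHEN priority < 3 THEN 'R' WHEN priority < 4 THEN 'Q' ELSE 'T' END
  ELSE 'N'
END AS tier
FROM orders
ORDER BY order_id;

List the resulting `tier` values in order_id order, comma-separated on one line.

order_id=800: status='shipped' → outer ELSE → N
order_id=801: status='shipped' → outer ELSE → N
order_id=802: status='returned' → inner[priority < 4] → Q
order_id=803: status='shipped' → outer ELSE → N
order_id=804: status='pending' → outer ELSE → N
order_id=805: status='pending' → outer ELSE → N
order_id=806: status='pending' → outer ELSE → N
order_id=807: status='returned' → inner[priority < 2] → V
order_id=808: status='cancelled' → outer ELSE → N
order_id=809: status='shipped' → outer ELSE → N

N, N, Q, N, N, N, N, V, N, N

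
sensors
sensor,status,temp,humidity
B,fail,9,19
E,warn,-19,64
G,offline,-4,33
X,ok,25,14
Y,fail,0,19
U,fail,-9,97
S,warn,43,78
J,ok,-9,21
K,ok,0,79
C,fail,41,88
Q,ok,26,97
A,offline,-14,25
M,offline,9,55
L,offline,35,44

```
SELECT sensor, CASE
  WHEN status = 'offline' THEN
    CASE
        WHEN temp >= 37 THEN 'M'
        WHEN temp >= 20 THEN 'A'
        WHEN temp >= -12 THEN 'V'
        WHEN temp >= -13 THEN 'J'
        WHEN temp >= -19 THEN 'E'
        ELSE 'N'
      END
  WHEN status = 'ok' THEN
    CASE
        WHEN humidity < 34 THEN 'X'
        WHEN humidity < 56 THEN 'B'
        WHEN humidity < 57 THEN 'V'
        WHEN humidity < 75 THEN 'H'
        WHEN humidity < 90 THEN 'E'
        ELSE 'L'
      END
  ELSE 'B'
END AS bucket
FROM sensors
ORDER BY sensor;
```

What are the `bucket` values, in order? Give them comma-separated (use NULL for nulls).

sensor=A: status='offline' → inner[temp >= -19] → E
sensor=B: status='fail' → outer ELSE → B
sensor=C: status='fail' → outer ELSE → B
sensor=E: status='warn' → outer ELSE → B
sensor=G: status='offline' → inner[temp >= -12] → V
sensor=J: status='ok' → inner[humidity < 34] → X
sensor=K: status='ok' → inner[humidity < 90] → E
sensor=L: status='offline' → inner[temp >= 20] → A
sensor=M: status='offline' → inner[temp >= -12] → V
sensor=Q: status='ok' → inner[ELSE] → L
sensor=S: status='warn' → outer ELSE → B
sensor=U: status='fail' → outer ELSE → B
sensor=X: status='ok' → inner[humidity < 34] → X
sensor=Y: status='fail' → outer ELSE → B

E, B, B, B, V, X, E, A, V, L, B, B, X, B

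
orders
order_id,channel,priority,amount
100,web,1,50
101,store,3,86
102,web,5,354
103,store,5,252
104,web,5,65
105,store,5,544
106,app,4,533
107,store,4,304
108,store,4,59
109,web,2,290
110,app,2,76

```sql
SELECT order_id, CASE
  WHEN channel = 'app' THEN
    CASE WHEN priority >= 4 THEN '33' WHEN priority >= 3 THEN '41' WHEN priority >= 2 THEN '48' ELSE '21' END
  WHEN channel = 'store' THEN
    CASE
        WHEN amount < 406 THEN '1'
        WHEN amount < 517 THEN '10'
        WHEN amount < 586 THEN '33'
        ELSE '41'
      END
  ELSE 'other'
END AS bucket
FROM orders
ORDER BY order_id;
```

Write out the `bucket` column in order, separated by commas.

other, 1, other, 1, other, 33, 33, 1, 1, other, 48

order_id=100: channel='web' → outer ELSE → other
order_id=101: channel='store' → inner[amount < 406] → 1
order_id=102: channel='web' → outer ELSE → other
order_id=103: channel='store' → inner[amount < 406] → 1
order_id=104: channel='web' → outer ELSE → other
order_id=105: channel='store' → inner[amount < 586] → 33
order_id=106: channel='app' → inner[priority >= 4] → 33
order_id=107: channel='store' → inner[amount < 406] → 1
order_id=108: channel='store' → inner[amount < 406] → 1
order_id=109: channel='web' → outer ELSE → other
order_id=110: channel='app' → inner[priority >= 2] → 48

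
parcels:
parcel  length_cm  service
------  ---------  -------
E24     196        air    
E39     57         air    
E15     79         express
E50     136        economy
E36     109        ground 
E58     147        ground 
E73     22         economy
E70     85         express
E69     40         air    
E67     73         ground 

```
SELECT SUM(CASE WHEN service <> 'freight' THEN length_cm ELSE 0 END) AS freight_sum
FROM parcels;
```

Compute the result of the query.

944

parcel=E24: ✓ → 196
parcel=E39: ✓ → 57
parcel=E15: ✓ → 79
parcel=E50: ✓ → 136
parcel=E36: ✓ → 109
parcel=E58: ✓ → 147
parcel=E73: ✓ → 22
parcel=E70: ✓ → 85
parcel=E69: ✓ → 40
parcel=E67: ✓ → 73
freight_sum = 196 + 57 + 79 + 136 + 109 + 147 + 22 + 85 + 40 + 73 = 944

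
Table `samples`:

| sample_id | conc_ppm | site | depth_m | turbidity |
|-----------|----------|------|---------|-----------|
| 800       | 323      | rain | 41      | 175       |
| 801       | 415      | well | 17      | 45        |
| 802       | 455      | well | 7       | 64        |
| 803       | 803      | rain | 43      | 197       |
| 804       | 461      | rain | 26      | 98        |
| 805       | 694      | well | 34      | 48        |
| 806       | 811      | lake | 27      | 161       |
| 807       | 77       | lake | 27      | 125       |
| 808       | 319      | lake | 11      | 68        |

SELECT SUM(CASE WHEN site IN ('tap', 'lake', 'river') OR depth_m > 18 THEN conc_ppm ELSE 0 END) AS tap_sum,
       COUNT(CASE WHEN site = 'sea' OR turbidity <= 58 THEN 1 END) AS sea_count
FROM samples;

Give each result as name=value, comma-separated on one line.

[tap_sum: site IN ('tap', 'lake', 'river') OR depth_m > 18]
sample_id=800: ✓ → 323
sample_id=801: ✗
sample_id=802: ✗
sample_id=803: ✓ → 803
sample_id=804: ✓ → 461
sample_id=805: ✓ → 694
sample_id=806: ✓ → 811
sample_id=807: ✓ → 77
sample_id=808: ✓ → 319
tap_sum = 323 + 803 + 461 + 694 + 811 + 77 + 319 = 3488
—
[sea_count: site = 'sea' OR turbidity <= 58]
sample_id=800: ✗
sample_id=801: ✓ → 1
sample_id=802: ✗
sample_id=803: ✗
sample_id=804: ✗
sample_id=805: ✓ → 1
sample_id=806: ✗
sample_id=807: ✗
sample_id=808: ✗
sea_count = COUNT(1, 1) = 2

tap_sum=3488, sea_count=2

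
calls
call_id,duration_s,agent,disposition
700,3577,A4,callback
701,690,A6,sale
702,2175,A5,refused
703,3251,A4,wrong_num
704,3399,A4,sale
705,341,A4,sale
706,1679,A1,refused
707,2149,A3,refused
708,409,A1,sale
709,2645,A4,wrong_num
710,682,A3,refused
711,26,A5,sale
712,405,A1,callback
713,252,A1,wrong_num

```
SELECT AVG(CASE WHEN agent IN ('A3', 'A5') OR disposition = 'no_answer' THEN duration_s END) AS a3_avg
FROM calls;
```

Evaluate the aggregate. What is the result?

call_id=700: ✗
call_id=701: ✗
call_id=702: ✓ → 2175
call_id=703: ✗
call_id=704: ✗
call_id=705: ✗
call_id=706: ✗
call_id=707: ✓ → 2149
call_id=708: ✗
call_id=709: ✗
call_id=710: ✓ → 682
call_id=711: ✓ → 26
call_id=712: ✗
call_id=713: ✗
a3_avg = (2175 + 2149 + 682 + 26) / 4 = 1258

1258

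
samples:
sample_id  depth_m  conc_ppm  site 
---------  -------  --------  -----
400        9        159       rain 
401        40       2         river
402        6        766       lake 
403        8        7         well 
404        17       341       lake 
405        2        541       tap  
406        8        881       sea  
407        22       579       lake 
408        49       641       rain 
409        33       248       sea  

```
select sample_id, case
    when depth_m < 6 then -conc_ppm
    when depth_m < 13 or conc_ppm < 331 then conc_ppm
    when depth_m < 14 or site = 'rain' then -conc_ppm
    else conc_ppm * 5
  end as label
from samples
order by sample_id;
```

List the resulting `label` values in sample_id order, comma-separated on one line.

159, 2, 766, 7, 1705, -541, 881, 2895, -641, 248

sample_id=400: depth_m < 13 or conc_ppm < 331 → 159
sample_id=401: depth_m < 13 or conc_ppm < 331 → 2
sample_id=402: depth_m < 13 or conc_ppm < 331 → 766
sample_id=403: depth_m < 13 or conc_ppm < 331 → 7
sample_id=404: ELSE → 1705
sample_id=405: depth_m < 6 → -541
sample_id=406: depth_m < 13 or conc_ppm < 331 → 881
sample_id=407: ELSE → 2895
sample_id=408: depth_m < 14 or site = 'rain' → -641
sample_id=409: depth_m < 13 or conc_ppm < 331 → 248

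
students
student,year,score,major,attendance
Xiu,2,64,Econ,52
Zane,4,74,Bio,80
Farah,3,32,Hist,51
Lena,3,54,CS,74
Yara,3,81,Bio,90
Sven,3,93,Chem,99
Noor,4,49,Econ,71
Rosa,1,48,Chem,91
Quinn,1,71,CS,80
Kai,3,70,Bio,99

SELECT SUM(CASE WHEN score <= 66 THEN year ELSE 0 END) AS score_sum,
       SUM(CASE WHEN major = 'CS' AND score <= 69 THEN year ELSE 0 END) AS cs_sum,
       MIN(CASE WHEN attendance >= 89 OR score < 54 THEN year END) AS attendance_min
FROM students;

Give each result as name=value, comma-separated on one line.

[score_sum: score <= 66]
student=Xiu: ✓ → 2
student=Zane: ✗
student=Farah: ✓ → 3
student=Lena: ✓ → 3
student=Yara: ✗
student=Sven: ✗
student=Noor: ✓ → 4
student=Rosa: ✓ → 1
student=Quinn: ✗
student=Kai: ✗
score_sum = 2 + 3 + 3 + 4 + 1 = 13
—
[cs_sum: major = 'CS' AND score <= 69]
student=Xiu: ✗
student=Zane: ✗
student=Farah: ✗
student=Lena: ✓ → 3
student=Yara: ✗
student=Sven: ✗
student=Noor: ✗
student=Rosa: ✗
student=Quinn: ✗
student=Kai: ✗
cs_sum = 3
—
[attendance_min: attendance >= 89 OR score < 54]
student=Xiu: ✗
student=Zane: ✗
student=Farah: ✓ → 3
student=Lena: ✗
student=Yara: ✓ → 3
student=Sven: ✓ → 3
student=Noor: ✓ → 4
student=Rosa: ✓ → 1
student=Quinn: ✗
student=Kai: ✓ → 3
attendance_min = MIN(3, 3, 3, 4, 1, 3) = 1

score_sum=13, cs_sum=3, attendance_min=1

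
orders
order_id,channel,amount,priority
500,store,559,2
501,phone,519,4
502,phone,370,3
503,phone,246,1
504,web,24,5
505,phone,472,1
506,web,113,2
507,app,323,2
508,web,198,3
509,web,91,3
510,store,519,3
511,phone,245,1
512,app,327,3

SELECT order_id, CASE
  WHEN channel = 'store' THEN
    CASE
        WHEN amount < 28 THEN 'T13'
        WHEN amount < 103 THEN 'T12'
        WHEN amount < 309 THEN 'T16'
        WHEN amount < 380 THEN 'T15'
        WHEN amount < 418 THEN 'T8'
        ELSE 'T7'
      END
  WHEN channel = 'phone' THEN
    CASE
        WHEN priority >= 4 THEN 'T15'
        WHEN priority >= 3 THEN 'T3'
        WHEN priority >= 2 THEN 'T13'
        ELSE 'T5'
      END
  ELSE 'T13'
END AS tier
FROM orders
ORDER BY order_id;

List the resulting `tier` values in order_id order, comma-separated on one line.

order_id=500: channel='store' → inner[ELSE] → T7
order_id=501: channel='phone' → inner[priority >= 4] → T15
order_id=502: channel='phone' → inner[priority >= 3] → T3
order_id=503: channel='phone' → inner[ELSE] → T5
order_id=504: channel='web' → outer ELSE → T13
order_id=505: channel='phone' → inner[ELSE] → T5
order_id=506: channel='web' → outer ELSE → T13
order_id=507: channel='app' → outer ELSE → T13
order_id=508: channel='web' → outer ELSE → T13
order_id=509: channel='web' → outer ELSE → T13
order_id=510: channel='store' → inner[ELSE] → T7
order_id=511: channel='phone' → inner[ELSE] → T5
order_id=512: channel='app' → outer ELSE → T13

T7, T15, T3, T5, T13, T5, T13, T13, T13, T13, T7, T5, T13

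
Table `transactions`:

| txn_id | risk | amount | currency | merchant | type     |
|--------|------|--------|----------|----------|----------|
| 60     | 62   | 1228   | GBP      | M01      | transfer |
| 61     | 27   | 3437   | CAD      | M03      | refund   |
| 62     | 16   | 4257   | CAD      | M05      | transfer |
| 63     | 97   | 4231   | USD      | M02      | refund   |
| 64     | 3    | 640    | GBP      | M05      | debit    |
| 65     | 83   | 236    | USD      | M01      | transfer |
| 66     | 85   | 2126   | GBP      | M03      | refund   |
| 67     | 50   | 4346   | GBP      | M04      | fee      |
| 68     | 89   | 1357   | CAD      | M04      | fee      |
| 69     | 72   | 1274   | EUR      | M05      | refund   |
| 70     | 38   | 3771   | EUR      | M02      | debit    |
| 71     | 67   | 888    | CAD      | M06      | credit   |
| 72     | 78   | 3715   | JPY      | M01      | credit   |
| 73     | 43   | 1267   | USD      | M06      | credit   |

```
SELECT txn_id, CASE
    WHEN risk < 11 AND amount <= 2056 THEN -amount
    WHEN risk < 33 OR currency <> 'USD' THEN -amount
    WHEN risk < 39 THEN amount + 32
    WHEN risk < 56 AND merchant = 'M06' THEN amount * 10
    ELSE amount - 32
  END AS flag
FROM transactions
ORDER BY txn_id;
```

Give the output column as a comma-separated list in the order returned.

-1228, -3437, -4257, 4199, -640, 204, -2126, -4346, -1357, -1274, -3771, -888, -3715, 12670

txn_id=60: risk < 33 OR currency <> 'USD' → -1228
txn_id=61: risk < 33 OR currency <> 'USD' → -3437
txn_id=62: risk < 33 OR currency <> 'USD' → -4257
txn_id=63: ELSE → 4199
txn_id=64: risk < 11 AND amount <= 2056 → -640
txn_id=65: ELSE → 204
txn_id=66: risk < 33 OR currency <> 'USD' → -2126
txn_id=67: risk < 33 OR currency <> 'USD' → -4346
txn_id=68: risk < 33 OR currency <> 'USD' → -1357
txn_id=69: risk < 33 OR currency <> 'USD' → -1274
txn_id=70: risk < 33 OR currency <> 'USD' → -3771
txn_id=71: risk < 33 OR currency <> 'USD' → -888
txn_id=72: risk < 33 OR currency <> 'USD' → -3715
txn_id=73: risk < 56 AND merchant = 'M06' → 12670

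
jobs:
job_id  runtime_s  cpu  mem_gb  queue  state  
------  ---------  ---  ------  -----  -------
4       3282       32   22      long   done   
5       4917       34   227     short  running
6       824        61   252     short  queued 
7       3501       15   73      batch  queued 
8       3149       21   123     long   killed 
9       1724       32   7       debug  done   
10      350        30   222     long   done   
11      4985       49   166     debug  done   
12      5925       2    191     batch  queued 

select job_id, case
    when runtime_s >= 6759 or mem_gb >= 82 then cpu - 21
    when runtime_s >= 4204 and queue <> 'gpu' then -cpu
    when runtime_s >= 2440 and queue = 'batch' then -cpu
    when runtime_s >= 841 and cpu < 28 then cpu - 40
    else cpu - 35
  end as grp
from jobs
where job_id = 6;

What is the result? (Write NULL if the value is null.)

40

job_id = 6: runtime_s=824, cpu=61, mem_gb=252, queue=short, state=queued.
runtime_s >= 6759 or mem_gb >= 82 → true → 40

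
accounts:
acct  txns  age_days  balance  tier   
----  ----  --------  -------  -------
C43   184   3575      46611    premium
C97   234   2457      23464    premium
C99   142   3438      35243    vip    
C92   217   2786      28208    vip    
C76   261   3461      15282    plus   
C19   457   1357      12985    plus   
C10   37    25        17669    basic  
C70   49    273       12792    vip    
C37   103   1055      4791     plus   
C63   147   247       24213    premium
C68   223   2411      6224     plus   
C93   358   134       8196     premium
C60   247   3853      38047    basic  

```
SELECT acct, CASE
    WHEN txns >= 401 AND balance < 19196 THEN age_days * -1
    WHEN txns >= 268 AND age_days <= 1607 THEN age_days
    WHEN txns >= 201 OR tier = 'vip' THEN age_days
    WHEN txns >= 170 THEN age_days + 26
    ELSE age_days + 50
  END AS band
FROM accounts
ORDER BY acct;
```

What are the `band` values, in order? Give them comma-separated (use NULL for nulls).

acct=C10: ELSE → 75
acct=C19: txns >= 401 AND balance < 19196 → -1357
acct=C37: ELSE → 1105
acct=C43: txns >= 170 → 3601
acct=C60: txns >= 201 OR tier = 'vip' → 3853
acct=C63: ELSE → 297
acct=C68: txns >= 201 OR tier = 'vip' → 2411
acct=C70: txns >= 201 OR tier = 'vip' → 273
acct=C76: txns >= 201 OR tier = 'vip' → 3461
acct=C92: txns >= 201 OR tier = 'vip' → 2786
acct=C93: txns >= 268 AND age_days <= 1607 → 134
acct=C97: txns >= 201 OR tier = 'vip' → 2457
acct=C99: txns >= 201 OR tier = 'vip' → 3438

75, -1357, 1105, 3601, 3853, 297, 2411, 273, 3461, 2786, 134, 2457, 3438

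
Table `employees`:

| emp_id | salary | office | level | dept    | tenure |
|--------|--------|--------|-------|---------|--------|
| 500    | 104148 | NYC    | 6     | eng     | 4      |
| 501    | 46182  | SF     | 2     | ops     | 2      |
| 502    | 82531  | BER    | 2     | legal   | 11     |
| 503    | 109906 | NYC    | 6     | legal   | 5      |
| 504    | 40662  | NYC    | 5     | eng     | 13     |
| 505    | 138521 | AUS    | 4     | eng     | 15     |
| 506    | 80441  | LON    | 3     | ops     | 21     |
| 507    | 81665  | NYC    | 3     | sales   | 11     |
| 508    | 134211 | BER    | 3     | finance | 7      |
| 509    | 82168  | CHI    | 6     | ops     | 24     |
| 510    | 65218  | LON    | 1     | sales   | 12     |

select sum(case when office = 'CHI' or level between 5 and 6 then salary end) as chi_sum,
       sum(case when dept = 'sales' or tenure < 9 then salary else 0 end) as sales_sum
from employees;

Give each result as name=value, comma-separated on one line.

[chi_sum: office = 'CHI' or level between 5 and 6]
emp_id=500: ✓ → 104148
emp_id=501: ✗
emp_id=502: ✗
emp_id=503: ✓ → 109906
emp_id=504: ✓ → 40662
emp_id=505: ✗
emp_id=506: ✗
emp_id=507: ✗
emp_id=508: ✗
emp_id=509: ✓ → 82168
emp_id=510: ✗
chi_sum = 104148 + 109906 + 40662 + 82168 = 336884
—
[sales_sum: dept = 'sales' or tenure < 9]
emp_id=500: ✓ → 104148
emp_id=501: ✓ → 46182
emp_id=502: ✗
emp_id=503: ✓ → 109906
emp_id=504: ✗
emp_id=505: ✗
emp_id=506: ✗
emp_id=507: ✓ → 81665
emp_id=508: ✓ → 134211
emp_id=509: ✗
emp_id=510: ✓ → 65218
sales_sum = 104148 + 46182 + 109906 + 81665 + 134211 + 65218 = 541330

chi_sum=336884, sales_sum=541330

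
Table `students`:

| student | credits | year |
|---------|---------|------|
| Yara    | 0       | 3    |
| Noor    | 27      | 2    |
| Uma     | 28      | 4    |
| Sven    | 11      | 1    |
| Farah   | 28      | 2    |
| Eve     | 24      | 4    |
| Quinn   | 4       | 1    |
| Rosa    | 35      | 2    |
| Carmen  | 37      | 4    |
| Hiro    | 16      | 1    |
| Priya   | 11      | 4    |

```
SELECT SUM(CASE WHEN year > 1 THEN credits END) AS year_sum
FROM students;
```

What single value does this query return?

190

student=Yara: ✓ → 0
student=Noor: ✓ → 27
student=Uma: ✓ → 28
student=Sven: ✗
student=Farah: ✓ → 28
student=Eve: ✓ → 24
student=Quinn: ✗
student=Rosa: ✓ → 35
student=Carmen: ✓ → 37
student=Hiro: ✗
student=Priya: ✓ → 11
year_sum = 27 + 28 + 28 + 24 + 35 + 37 + 11 = 190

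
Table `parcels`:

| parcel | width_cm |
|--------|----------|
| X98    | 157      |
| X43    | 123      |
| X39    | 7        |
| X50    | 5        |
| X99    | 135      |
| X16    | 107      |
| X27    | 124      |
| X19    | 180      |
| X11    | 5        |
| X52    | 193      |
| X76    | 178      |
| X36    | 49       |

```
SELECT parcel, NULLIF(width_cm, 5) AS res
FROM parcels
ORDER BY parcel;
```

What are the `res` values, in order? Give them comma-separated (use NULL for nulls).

NULL, 107, 180, 124, 49, 7, 123, NULL, 193, 178, 157, 135

parcel=X11: width_cm=5 vs 5: equal → NULL
parcel=X16: width_cm=107 vs 5: differ → 107
parcel=X19: width_cm=180 vs 5: differ → 180
parcel=X27: width_cm=124 vs 5: differ → 124
parcel=X36: width_cm=49 vs 5: differ → 49
parcel=X39: width_cm=7 vs 5: differ → 7
parcel=X43: width_cm=123 vs 5: differ → 123
parcel=X50: width_cm=5 vs 5: equal → NULL
parcel=X52: width_cm=193 vs 5: differ → 193
parcel=X76: width_cm=178 vs 5: differ → 178
parcel=X98: width_cm=157 vs 5: differ → 157
parcel=X99: width_cm=135 vs 5: differ → 135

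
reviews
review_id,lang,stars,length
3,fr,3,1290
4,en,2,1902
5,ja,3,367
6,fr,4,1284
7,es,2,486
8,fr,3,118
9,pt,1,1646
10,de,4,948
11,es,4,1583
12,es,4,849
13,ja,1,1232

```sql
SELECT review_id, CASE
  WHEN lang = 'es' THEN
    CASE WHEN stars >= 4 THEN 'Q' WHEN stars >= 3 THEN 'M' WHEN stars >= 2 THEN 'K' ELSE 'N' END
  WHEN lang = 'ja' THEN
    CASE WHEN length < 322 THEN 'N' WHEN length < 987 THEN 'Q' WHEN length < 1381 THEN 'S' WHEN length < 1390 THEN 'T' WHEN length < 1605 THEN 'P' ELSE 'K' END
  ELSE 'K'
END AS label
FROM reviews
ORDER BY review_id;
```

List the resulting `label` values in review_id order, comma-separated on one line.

K, K, Q, K, K, K, K, K, Q, Q, S

review_id=3: lang='fr' → outer ELSE → K
review_id=4: lang='en' → outer ELSE → K
review_id=5: lang='ja' → inner[length < 987] → Q
review_id=6: lang='fr' → outer ELSE → K
review_id=7: lang='es' → inner[stars >= 2] → K
review_id=8: lang='fr' → outer ELSE → K
review_id=9: lang='pt' → outer ELSE → K
review_id=10: lang='de' → outer ELSE → K
review_id=11: lang='es' → inner[stars >= 4] → Q
review_id=12: lang='es' → inner[stars >= 4] → Q
review_id=13: lang='ja' → inner[length < 1381] → S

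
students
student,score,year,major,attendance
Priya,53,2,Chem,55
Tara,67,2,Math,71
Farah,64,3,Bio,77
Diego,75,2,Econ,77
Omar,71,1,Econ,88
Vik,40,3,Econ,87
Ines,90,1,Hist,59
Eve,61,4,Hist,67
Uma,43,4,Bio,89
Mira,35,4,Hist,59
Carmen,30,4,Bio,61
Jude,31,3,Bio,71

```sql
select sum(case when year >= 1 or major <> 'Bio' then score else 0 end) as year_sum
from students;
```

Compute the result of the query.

660

student=Priya: ✓ → 53
student=Tara: ✓ → 67
student=Farah: ✓ → 64
student=Diego: ✓ → 75
student=Omar: ✓ → 71
student=Vik: ✓ → 40
student=Ines: ✓ → 90
student=Eve: ✓ → 61
student=Uma: ✓ → 43
student=Mira: ✓ → 35
student=Carmen: ✓ → 30
student=Jude: ✓ → 31
year_sum = 53 + 67 + 64 + 75 + 71 + 40 + 90 + 61 + 43 + 35 + 30 + 31 = 660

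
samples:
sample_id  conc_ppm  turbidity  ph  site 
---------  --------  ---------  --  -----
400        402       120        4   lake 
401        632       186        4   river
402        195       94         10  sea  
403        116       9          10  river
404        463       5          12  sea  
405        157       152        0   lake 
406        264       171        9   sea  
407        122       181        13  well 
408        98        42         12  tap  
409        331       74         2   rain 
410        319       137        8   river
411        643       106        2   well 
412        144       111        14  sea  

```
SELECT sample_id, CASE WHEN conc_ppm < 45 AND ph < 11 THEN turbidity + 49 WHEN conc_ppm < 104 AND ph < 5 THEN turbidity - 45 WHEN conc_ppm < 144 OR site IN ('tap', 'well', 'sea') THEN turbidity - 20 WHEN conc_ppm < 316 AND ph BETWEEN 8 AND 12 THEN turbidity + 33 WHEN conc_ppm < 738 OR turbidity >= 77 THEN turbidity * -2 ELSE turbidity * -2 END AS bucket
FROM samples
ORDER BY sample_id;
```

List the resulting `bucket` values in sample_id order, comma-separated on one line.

sample_id=400: conc_ppm < 738 OR turbidity >= 77 → -240
sample_id=401: conc_ppm < 738 OR turbidity >= 77 → -372
sample_id=402: conc_ppm < 144 OR site IN ('tap', 'well', 'sea') → 74
sample_id=403: conc_ppm < 144 OR site IN ('tap', 'well', 'sea') → -11
sample_id=404: conc_ppm < 144 OR site IN ('tap', 'well', 'sea') → -15
sample_id=405: conc_ppm < 738 OR turbidity >= 77 → -304
sample_id=406: conc_ppm < 144 OR site IN ('tap', 'well', 'sea') → 151
sample_id=407: conc_ppm < 144 OR site IN ('tap', 'well', 'sea') → 161
sample_id=408: conc_ppm < 144 OR site IN ('tap', 'well', 'sea') → 22
sample_id=409: conc_ppm < 738 OR turbidity >= 77 → -148
sample_id=410: conc_ppm < 738 OR turbidity >= 77 → -274
sample_id=411: conc_ppm < 144 OR site IN ('tap', 'well', 'sea') → 86
sample_id=412: conc_ppm < 144 OR site IN ('tap', 'well', 'sea') → 91

-240, -372, 74, -11, -15, -304, 151, 161, 22, -148, -274, 86, 91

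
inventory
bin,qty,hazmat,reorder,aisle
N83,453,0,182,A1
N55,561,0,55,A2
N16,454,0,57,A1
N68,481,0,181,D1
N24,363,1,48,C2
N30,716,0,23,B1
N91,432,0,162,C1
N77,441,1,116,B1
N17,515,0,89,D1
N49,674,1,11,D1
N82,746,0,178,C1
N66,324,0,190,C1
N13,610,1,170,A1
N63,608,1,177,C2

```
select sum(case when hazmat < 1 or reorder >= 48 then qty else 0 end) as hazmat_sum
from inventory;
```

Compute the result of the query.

6704

bin=N83: ✓ → 453
bin=N55: ✓ → 561
bin=N16: ✓ → 454
bin=N68: ✓ → 481
bin=N24: ✓ → 363
bin=N30: ✓ → 716
bin=N91: ✓ → 432
bin=N77: ✓ → 441
bin=N17: ✓ → 515
bin=N49: ✗
bin=N82: ✓ → 746
bin=N66: ✓ → 324
bin=N13: ✓ → 610
bin=N63: ✓ → 608
hazmat_sum = 453 + 561 + 454 + 481 + 363 + 716 + 432 + 441 + 515 + 746 + 324 + 610 + 608 = 6704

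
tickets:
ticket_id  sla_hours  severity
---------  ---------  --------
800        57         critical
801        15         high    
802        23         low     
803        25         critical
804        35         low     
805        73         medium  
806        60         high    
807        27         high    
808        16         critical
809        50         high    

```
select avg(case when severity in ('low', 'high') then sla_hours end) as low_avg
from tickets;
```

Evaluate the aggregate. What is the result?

35

ticket_id=800: ✗
ticket_id=801: ✓ → 15
ticket_id=802: ✓ → 23
ticket_id=803: ✗
ticket_id=804: ✓ → 35
ticket_id=805: ✗
ticket_id=806: ✓ → 60
ticket_id=807: ✓ → 27
ticket_id=808: ✗
ticket_id=809: ✓ → 50
low_avg = (15 + 23 + 35 + 60 + 27 + 50) / 6 = 35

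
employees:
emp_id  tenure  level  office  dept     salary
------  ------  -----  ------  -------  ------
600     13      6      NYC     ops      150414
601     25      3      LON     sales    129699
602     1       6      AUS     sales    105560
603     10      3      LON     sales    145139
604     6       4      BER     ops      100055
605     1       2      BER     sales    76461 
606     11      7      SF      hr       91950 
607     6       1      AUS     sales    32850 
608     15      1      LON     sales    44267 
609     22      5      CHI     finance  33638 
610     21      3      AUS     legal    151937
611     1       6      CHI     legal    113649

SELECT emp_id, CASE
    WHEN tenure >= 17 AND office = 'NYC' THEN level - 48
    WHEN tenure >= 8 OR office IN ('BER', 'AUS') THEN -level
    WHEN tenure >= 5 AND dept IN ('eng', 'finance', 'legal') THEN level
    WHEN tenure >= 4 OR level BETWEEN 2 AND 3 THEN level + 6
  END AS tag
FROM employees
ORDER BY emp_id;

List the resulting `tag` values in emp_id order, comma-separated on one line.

emp_id=600: tenure >= 8 OR office IN ('BER', 'AUS') → -6
emp_id=601: tenure >= 8 OR office IN ('BER', 'AUS') → -3
emp_id=602: tenure >= 8 OR office IN ('BER', 'AUS') → -6
emp_id=603: tenure >= 8 OR office IN ('BER', 'AUS') → -3
emp_id=604: tenure >= 8 OR office IN ('BER', 'AUS') → -4
emp_id=605: tenure >= 8 OR office IN ('BER', 'AUS') → -2
emp_id=606: tenure >= 8 OR office IN ('BER', 'AUS') → -7
emp_id=607: tenure >= 8 OR office IN ('BER', 'AUS') → -1
emp_id=608: tenure >= 8 OR office IN ('BER', 'AUS') → -1
emp_id=609: tenure >= 8 OR office IN ('BER', 'AUS') → -5
emp_id=610: tenure >= 8 OR office IN ('BER', 'AUS') → -3
emp_id=611: (no match → NULL) → NULL

-6, -3, -6, -3, -4, -2, -7, -1, -1, -5, -3, NULL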